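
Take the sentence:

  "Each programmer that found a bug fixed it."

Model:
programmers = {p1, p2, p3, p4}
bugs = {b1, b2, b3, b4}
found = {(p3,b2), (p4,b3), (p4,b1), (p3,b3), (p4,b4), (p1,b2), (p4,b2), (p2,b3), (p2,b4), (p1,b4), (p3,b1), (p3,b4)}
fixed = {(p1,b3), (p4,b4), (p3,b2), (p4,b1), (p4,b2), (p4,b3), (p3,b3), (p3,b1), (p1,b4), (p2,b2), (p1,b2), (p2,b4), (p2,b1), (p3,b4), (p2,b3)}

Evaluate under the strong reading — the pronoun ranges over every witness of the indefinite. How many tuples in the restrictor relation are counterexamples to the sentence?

0

"it" takes "a bug" as antecedent — a donkey pronoun bound across the clause boundary.
Strong reading: for every (p,b) with found(p,b), fixed(p,b).
Restrictor pairs: (p1,b2) ✓  (p1,b4) ✓  (p2,b3) ✓  (p2,b4) ✓  (p3,b1) ✓  (p3,b2) ✓  (p3,b3) ✓  (p3,b4) ✓  (p4,b1) ✓  (p4,b2) ✓  (p4,b3) ✓  (p4,b4) ✓
Counterexamples (restrictor pairs failing the scope): 0.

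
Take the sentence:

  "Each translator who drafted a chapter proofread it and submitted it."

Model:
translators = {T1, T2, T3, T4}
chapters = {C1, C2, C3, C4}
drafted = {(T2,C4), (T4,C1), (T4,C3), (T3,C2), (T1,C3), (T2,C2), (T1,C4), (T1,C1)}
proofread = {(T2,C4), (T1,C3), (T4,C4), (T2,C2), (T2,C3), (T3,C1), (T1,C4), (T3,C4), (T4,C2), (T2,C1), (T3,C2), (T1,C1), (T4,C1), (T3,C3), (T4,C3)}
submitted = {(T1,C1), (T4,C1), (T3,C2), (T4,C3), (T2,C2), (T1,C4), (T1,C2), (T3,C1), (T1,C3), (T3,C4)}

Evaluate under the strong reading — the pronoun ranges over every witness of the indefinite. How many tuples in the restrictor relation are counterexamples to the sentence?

1

"it" takes "a chapter" as antecedent — a donkey pronoun bound across the clause boundary.
Strong reading: for every (t,c) with drafted(t,c), proofread(t,c) ∧ submitted(t,c).
Restrictor pairs: (T1,C1) ✓  (T1,C3) ✓  (T1,C4) ✓  (T2,C2) ✓  (T2,C4) ✗  (T3,C2) ✓  (T4,C1) ✓  (T4,C3) ✓
Counterexamples (restrictor pairs failing the scope): 1.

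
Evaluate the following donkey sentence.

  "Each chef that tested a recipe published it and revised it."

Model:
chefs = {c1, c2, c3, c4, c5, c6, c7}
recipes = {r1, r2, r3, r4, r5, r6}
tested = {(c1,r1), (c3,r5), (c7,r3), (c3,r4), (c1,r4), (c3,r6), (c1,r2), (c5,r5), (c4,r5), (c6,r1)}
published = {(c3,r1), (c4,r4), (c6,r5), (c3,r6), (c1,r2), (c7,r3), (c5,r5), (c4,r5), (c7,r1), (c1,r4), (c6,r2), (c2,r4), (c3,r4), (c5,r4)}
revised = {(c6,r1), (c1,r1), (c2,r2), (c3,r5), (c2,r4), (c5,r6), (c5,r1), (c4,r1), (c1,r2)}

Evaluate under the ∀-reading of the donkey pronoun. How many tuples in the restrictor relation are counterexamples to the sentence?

"it" takes "a recipe" as antecedent — a donkey pronoun bound across the clause boundary.
Strong reading: for every (c,r) with tested(c,r), published(c,r) ∧ revised(c,r).
Restrictor pairs: (c1,r1) ✗  (c1,r2) ✓  (c1,r4) ✗  (c3,r4) ✗  (c3,r5) ✗  (c3,r6) ✗  (c4,r5) ✗  (c5,r5) ✗  (c6,r1) ✗  (c7,r3) ✗
Counterexamples (restrictor pairs failing the scope): 9.

9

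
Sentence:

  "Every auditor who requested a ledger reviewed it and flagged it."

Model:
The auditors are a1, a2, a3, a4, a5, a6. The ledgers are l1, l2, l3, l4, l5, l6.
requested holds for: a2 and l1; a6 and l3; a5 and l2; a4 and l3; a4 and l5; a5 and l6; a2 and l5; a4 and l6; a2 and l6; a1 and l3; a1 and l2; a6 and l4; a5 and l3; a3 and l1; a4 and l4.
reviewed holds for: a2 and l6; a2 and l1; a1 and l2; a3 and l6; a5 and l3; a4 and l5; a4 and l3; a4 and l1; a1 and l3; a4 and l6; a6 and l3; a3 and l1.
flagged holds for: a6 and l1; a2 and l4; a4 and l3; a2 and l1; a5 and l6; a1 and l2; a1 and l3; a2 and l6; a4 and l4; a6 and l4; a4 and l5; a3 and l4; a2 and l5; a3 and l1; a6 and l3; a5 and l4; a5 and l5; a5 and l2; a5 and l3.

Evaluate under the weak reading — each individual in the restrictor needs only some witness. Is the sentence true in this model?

"it" takes "a ledger" as antecedent — a donkey pronoun bound across the clause boundary.
Weak reading: every auditor a with some requested-ledger has at least one requested-ledger l such that reviewed(a,l) ∧ flagged(a,l).
Per auditor: a1:✓  a2:✓  a3:✓  a4:✓  a5:✓  a6:✓
Every auditor in the restrictor has a witness.

True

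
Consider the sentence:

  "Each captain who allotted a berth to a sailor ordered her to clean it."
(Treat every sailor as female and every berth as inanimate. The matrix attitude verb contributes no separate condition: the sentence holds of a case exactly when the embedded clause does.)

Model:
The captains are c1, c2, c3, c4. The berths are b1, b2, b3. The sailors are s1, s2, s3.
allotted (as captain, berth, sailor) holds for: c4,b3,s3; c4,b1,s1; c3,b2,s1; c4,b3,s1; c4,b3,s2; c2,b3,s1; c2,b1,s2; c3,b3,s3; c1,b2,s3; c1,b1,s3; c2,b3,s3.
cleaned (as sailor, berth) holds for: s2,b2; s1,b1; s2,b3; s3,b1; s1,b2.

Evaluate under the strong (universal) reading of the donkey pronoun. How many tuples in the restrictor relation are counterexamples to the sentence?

7

"her" takes "a sailor" as antecedent and "it" takes "a berth"; both are donkey pronouns co-varying with the restrictor.
Strong reading: for every (c,b,s) with allotted(c,b,s), cleaned(s,b).
Restrictor triples: (c1,b1,s3)→cleaned(s3,b1) ✓  (c1,b2,s3)→cleaned(s3,b2) ✗  (c2,b1,s2)→cleaned(s2,b1) ✗  (c2,b3,s1)→cleaned(s1,b3) ✗  (c2,b3,s3)→cleaned(s3,b3) ✗  (c3,b2,s1)→cleaned(s1,b2) ✓  (c3,b3,s3)→cleaned(s3,b3) ✗  (c4,b1,s1)→cleaned(s1,b1) ✓  (c4,b3,s1)→cleaned(s1,b3) ✗  (c4,b3,s2)→cleaned(s2,b3) ✓  (c4,b3,s3)→cleaned(s3,b3) ✗
Counterexamples (restrictor triples failing the scope): 7.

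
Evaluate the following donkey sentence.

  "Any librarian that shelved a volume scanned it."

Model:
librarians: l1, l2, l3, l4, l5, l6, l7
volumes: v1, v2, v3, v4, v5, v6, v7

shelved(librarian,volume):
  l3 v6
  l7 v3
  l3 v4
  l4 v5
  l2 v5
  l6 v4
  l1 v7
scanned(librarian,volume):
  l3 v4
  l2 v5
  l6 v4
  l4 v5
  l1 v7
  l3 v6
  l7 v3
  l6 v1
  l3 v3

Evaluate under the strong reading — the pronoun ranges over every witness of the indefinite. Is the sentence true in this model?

"it" takes "a volume" as antecedent — a donkey pronoun bound across the clause boundary.
Strong reading: for every (l,v) with shelved(l,v), scanned(l,v).
Restrictor pairs: (l1,v7) ✓  (l2,v5) ✓  (l3,v4) ✓  (l3,v6) ✓  (l4,v5) ✓  (l6,v4) ✓  (l7,v3) ✓
Every restrictor pair satisfies the scope.

True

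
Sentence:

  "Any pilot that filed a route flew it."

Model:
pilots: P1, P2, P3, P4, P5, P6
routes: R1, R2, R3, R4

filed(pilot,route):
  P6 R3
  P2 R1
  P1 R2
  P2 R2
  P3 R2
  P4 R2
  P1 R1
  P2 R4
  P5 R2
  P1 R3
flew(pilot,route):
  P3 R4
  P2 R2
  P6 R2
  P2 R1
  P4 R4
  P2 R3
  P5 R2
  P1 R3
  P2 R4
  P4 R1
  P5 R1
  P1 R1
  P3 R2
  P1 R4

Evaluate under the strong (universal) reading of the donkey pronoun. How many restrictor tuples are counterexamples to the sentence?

3

"it" takes "a route" as antecedent — a donkey pronoun bound across the clause boundary.
Strong reading: for every (p,r) with filed(p,r), flew(p,r).
Restrictor pairs: (P1,R1) ✓  (P1,R2) ✗  (P1,R3) ✓  (P2,R1) ✓  (P2,R2) ✓  (P2,R4) ✓  (P3,R2) ✓  (P4,R2) ✗  (P5,R2) ✓  (P6,R3) ✗
Counterexamples (restrictor pairs failing the scope): 3.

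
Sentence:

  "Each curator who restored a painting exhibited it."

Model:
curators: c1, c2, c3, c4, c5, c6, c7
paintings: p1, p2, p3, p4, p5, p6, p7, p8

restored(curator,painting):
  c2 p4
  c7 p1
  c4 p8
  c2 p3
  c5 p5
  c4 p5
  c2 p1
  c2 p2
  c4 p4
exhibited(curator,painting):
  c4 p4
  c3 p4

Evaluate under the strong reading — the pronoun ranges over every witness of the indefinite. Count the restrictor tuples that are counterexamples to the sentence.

"it" takes "a painting" as antecedent — a donkey pronoun bound across the clause boundary.
Strong reading: for every (c,p) with restored(c,p), exhibited(c,p).
Restrictor pairs: (c2,p1) ✗  (c2,p2) ✗  (c2,p3) ✗  (c2,p4) ✗  (c4,p4) ✓  (c4,p5) ✗  (c4,p8) ✗  (c5,p5) ✗  (c7,p1) ✗
Counterexamples (restrictor pairs failing the scope): 8.

8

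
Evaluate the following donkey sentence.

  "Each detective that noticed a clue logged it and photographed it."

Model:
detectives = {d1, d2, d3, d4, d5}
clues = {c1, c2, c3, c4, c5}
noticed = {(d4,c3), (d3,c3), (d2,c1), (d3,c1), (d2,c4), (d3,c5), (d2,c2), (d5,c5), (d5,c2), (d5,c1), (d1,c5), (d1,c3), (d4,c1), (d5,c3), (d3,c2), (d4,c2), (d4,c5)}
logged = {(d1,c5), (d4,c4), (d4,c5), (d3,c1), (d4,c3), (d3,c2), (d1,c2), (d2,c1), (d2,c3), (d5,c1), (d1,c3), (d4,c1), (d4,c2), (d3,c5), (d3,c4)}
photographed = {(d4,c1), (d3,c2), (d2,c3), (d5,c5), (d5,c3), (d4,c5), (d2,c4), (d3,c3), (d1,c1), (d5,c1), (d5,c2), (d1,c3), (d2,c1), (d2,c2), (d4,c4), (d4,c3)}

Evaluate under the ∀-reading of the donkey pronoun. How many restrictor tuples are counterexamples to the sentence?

10

"it" takes "a clue" as antecedent — a donkey pronoun bound across the clause boundary.
Strong reading: for every (d,c) with noticed(d,c), logged(d,c) ∧ photographed(d,c).
Restrictor pairs: (d1,c3) ✓  (d1,c5) ✗  (d2,c1) ✓  (d2,c2) ✗  (d2,c4) ✗  (d3,c1) ✗  (d3,c2) ✓  (d3,c3) ✗  (d3,c5) ✗  (d4,c1) ✓  (d4,c2) ✗  (d4,c3) ✓  (d4,c5) ✓  (d5,c1) ✓  (d5,c2) ✗  (d5,c3) ✗  (d5,c5) ✗
Counterexamples (restrictor pairs failing the scope): 10.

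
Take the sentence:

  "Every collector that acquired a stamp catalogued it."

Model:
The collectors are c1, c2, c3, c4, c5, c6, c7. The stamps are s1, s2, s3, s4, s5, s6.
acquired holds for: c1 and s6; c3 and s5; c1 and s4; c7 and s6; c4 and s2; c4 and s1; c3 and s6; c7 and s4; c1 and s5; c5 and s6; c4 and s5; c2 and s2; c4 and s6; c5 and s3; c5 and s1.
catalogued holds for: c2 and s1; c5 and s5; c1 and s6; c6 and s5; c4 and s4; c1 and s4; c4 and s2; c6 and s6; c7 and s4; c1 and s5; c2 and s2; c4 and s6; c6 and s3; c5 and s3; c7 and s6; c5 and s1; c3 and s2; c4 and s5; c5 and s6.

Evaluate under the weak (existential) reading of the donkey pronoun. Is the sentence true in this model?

False

"it" takes "a stamp" as antecedent — a donkey pronoun bound across the clause boundary.
Weak reading: every collector c with some acquired-stamp has at least one acquired-stamp s such that catalogued(c,s).
Per collector: c1:✓  c2:✓  c3:✗  c4:✓  c5:✓  c7:✓
c3 has no witness among its acquired-stamps.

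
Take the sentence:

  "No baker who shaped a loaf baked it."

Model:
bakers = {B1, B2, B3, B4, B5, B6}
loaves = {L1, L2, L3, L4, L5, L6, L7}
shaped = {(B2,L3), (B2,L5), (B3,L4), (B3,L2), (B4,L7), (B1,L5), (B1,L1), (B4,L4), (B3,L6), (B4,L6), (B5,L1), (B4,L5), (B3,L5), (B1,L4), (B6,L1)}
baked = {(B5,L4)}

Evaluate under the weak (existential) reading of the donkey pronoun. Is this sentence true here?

"it" takes "a loaf" as antecedent — a donkey pronoun bound across the clause boundary.
Truth condition: for no (b,l) with shaped(b,l) does baked(b,l) hold.
Restrictor pairs — does the scope hold? (B1,L1):fails  (B1,L4):fails  (B1,L5):fails  (B2,L3):fails  (B2,L5):fails  (B3,L2):fails  (B3,L4):fails  (B3,L5):fails  (B3,L6):fails  (B4,L4):fails  (B4,L5):fails  (B4,L6):fails  (B4,L7):fails  (B5,L1):fails  (B6,L1):fails
Scope holds for no restrictor pair, so the sentence is true.

True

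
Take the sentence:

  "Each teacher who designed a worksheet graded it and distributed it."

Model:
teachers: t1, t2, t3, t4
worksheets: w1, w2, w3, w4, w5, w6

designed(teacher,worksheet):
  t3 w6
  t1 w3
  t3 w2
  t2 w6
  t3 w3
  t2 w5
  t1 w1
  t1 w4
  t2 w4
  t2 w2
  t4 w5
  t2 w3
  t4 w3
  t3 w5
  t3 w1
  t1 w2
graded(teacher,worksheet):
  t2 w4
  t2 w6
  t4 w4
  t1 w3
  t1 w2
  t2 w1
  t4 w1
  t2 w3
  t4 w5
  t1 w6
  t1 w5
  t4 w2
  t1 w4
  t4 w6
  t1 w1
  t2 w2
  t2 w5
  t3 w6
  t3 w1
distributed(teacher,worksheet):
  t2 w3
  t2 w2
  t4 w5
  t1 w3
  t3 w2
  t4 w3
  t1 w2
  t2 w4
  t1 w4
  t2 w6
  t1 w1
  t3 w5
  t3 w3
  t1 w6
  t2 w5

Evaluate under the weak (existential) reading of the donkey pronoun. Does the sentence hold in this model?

False

"it" takes "a worksheet" as antecedent — a donkey pronoun bound across the clause boundary.
Weak reading: every teacher t with some designed-worksheet has at least one designed-worksheet w such that graded(t,w) ∧ distributed(t,w).
Per teacher: t1:✓  t2:✓  t3:✗  t4:✓
t3 has no witness among its designed-worksheets.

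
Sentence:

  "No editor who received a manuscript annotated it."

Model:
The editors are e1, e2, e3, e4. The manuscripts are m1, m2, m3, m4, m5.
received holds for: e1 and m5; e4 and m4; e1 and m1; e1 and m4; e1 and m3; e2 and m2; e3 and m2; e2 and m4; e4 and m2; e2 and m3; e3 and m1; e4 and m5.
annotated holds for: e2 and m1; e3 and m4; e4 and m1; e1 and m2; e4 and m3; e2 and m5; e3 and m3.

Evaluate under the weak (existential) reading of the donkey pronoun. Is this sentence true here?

True

"it" takes "a manuscript" as antecedent — a donkey pronoun bound across the clause boundary.
Truth condition: for no (e,m) with received(e,m) does annotated(e,m) hold.
Restrictor pairs — does the scope hold? (e1,m1):fails  (e1,m3):fails  (e1,m4):fails  (e1,m5):fails  (e2,m2):fails  (e2,m3):fails  (e2,m4):fails  (e3,m1):fails  (e3,m2):fails  (e4,m2):fails  (e4,m4):fails  (e4,m5):fails
Scope holds for no restrictor pair, so the sentence is true.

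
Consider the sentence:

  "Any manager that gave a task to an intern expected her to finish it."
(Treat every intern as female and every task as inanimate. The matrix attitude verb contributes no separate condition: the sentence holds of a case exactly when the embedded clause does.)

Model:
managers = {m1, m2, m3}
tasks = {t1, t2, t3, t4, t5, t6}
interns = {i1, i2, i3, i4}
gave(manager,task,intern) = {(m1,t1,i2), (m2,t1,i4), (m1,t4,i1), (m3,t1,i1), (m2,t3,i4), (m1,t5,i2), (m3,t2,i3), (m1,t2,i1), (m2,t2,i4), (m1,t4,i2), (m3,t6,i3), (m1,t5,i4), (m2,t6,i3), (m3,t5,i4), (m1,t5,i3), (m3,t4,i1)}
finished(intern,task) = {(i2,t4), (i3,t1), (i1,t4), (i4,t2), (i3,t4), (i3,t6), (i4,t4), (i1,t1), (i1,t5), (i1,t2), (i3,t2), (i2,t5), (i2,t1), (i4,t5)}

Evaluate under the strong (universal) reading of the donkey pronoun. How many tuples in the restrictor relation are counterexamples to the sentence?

3

"her" takes "an intern" as antecedent and "it" takes "a task"; both are donkey pronouns co-varying with the restrictor.
Strong reading: for every (m,t,i) with gave(m,t,i), finished(i,t).
Restrictor triples: (m1,t1,i2)→finished(i2,t1) ✓  (m1,t2,i1)→finished(i1,t2) ✓  (m1,t4,i1)→finished(i1,t4) ✓  (m1,t4,i2)→finished(i2,t4) ✓  (m1,t5,i2)→finished(i2,t5) ✓  (m1,t5,i3)→finished(i3,t5) ✗  (m1,t5,i4)→finished(i4,t5) ✓  (m2,t1,i4)→finished(i4,t1) ✗  (m2,t2,i4)→finished(i4,t2) ✓  (m2,t3,i4)→finished(i4,t3) ✗  (m2,t6,i3)→finished(i3,t6) ✓  (m3,t1,i1)→finished(i1,t1) ✓  (m3,t2,i3)→finished(i3,t2) ✓  (m3,t4,i1)→finished(i1,t4) ✓  (m3,t5,i4)→finished(i4,t5) ✓  (m3,t6,i3)→finished(i3,t6) ✓
Counterexamples (restrictor triples failing the scope): 3.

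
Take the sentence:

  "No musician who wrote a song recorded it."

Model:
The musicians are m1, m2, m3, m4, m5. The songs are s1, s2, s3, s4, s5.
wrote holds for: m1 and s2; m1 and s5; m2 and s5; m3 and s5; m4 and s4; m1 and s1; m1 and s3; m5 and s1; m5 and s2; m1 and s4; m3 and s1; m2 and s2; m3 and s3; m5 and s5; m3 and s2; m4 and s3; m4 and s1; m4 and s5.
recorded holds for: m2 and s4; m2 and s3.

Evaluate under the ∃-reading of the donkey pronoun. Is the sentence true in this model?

True

"it" takes "a song" as antecedent — a donkey pronoun bound across the clause boundary.
Truth condition: for no (m,s) with wrote(m,s) does recorded(m,s) hold.
Restrictor pairs — does the scope hold? (m1,s1):fails  (m1,s2):fails  (m1,s3):fails  (m1,s4):fails  (m1,s5):fails  (m2,s2):fails  (m2,s5):fails  (m3,s1):fails  (m3,s2):fails  (m3,s3):fails  (m3,s5):fails  (m4,s1):fails  (m4,s3):fails  (m4,s4):fails  (m4,s5):fails  (m5,s1):fails  (m5,s2):fails  (m5,s5):fails
Scope holds for no restrictor pair, so the sentence is true.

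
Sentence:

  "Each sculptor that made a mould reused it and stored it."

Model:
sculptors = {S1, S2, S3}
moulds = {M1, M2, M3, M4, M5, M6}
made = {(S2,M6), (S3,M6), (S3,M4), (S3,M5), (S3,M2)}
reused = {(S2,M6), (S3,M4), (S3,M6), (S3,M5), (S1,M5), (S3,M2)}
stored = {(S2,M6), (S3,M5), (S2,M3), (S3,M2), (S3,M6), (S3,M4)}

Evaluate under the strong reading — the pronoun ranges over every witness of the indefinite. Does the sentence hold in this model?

True

"it" takes "a mould" as antecedent — a donkey pronoun bound across the clause boundary.
Strong reading: for every (s,m) with made(s,m), reused(s,m) ∧ stored(s,m).
Restrictor pairs: (S2,M6) ✓  (S3,M2) ✓  (S3,M4) ✓  (S3,M5) ✓  (S3,M6) ✓
Every restrictor pair satisfies the scope.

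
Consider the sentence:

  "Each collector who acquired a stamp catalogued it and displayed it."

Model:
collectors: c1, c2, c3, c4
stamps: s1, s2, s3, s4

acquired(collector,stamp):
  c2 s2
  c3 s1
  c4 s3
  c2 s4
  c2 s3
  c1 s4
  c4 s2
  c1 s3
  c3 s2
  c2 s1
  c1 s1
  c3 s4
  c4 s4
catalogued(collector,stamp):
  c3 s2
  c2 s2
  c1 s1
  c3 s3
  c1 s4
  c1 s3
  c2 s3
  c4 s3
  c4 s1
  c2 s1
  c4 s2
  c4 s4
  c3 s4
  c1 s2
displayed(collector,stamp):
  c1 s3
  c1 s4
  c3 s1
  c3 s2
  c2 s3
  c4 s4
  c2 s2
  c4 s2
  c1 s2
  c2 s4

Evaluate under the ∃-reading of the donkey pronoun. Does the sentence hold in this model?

"it" takes "a stamp" as antecedent — a donkey pronoun bound across the clause boundary.
Weak reading: every collector c with some acquired-stamp has at least one acquired-stamp s such that catalogued(c,s) ∧ displayed(c,s).
Per collector: c1:✓  c2:✓  c3:✓  c4:✓
Every collector in the restrictor has a witness.

True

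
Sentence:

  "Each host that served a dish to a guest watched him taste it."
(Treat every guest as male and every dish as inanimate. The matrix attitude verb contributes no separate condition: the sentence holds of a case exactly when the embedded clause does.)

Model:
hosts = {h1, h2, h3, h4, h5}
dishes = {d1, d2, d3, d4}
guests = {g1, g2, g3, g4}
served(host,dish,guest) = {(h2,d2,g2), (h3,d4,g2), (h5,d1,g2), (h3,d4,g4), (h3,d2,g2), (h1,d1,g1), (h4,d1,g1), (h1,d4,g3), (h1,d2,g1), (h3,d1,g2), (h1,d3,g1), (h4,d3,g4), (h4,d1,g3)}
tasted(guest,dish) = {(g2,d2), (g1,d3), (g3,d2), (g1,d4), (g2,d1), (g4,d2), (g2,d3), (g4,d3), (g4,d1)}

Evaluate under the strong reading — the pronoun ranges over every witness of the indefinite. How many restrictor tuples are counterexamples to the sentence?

"him" takes "a guest" as antecedent and "it" takes "a dish"; both are donkey pronouns co-varying with the restrictor.
Strong reading: for every (h,d,g) with served(h,d,g), tasted(g,d).
Restrictor triples: (h1,d1,g1)→tasted(g1,d1) ✗  (h1,d2,g1)→tasted(g1,d2) ✗  (h1,d3,g1)→tasted(g1,d3) ✓  (h1,d4,g3)→tasted(g3,d4) ✗  (h2,d2,g2)→tasted(g2,d2) ✓  (h3,d1,g2)→tasted(g2,d1) ✓  (h3,d2,g2)→tasted(g2,d2) ✓  (h3,d4,g2)→tasted(g2,d4) ✗  (h3,d4,g4)→tasted(g4,d4) ✗  (h4,d1,g1)→tasted(g1,d1) ✗  (h4,d1,g3)→tasted(g3,d1) ✗  (h4,d3,g4)→tasted(g4,d3) ✓  (h5,d1,g2)→tasted(g2,d1) ✓
Counterexamples (restrictor triples failing the scope): 7.

7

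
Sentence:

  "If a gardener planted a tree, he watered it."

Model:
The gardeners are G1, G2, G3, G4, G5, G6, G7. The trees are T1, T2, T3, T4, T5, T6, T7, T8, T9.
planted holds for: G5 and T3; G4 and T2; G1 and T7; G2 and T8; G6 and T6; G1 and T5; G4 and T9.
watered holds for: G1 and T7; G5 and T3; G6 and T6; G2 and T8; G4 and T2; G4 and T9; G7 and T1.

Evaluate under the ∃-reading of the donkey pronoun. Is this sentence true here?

True

"it" takes "a tree" as antecedent — a donkey pronoun bound across the clause boundary.
Weak reading: every gardener g with some planted-tree has at least one planted-tree t such that watered(g,t).
Per gardener: G1:✓  G2:✓  G4:✓  G5:✓  G6:✓
Every gardener in the restrictor has a witness.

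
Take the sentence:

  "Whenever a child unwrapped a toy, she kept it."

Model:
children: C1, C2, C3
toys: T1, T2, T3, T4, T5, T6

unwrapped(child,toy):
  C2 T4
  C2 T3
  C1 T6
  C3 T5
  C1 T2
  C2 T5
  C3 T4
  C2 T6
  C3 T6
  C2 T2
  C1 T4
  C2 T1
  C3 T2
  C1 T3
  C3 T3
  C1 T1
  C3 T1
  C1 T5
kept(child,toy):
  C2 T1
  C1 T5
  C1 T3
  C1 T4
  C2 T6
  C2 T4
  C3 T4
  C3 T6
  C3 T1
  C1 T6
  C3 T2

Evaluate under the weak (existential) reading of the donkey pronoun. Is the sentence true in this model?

True

"it" takes "a toy" as antecedent — a donkey pronoun bound across the clause boundary.
Weak reading: every child c with some unwrapped-toy has at least one unwrapped-toy t such that kept(c,t).
Per child: C1:✓  C2:✓  C3:✓
Every child in the restrictor has a witness.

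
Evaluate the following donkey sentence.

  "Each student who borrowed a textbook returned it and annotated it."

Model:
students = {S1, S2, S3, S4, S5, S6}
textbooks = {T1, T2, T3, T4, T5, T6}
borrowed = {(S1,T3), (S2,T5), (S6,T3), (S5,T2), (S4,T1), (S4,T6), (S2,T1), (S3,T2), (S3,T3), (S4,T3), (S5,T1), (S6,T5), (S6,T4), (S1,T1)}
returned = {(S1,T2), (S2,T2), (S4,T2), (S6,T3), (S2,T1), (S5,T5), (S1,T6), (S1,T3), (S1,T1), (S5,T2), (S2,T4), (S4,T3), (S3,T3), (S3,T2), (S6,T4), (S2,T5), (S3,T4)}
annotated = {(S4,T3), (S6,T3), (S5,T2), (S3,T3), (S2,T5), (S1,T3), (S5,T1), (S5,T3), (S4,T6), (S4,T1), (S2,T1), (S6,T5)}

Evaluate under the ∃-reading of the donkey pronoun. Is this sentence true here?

True

"it" takes "a textbook" as antecedent — a donkey pronoun bound across the clause boundary.
Weak reading: every student s with some borrowed-textbook has at least one borrowed-textbook t such that returned(s,t) ∧ annotated(s,t).
Per student: S1:✓  S2:✓  S3:✓  S4:✓  S5:✓  S6:✓
Every student in the restrictor has a witness.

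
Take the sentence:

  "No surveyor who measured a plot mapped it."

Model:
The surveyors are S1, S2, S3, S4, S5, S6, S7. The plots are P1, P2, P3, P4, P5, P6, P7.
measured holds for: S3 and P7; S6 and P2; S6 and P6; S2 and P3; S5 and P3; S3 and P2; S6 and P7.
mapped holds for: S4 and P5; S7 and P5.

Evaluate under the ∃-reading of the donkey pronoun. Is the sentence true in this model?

True

"it" takes "a plot" as antecedent — a donkey pronoun bound across the clause boundary.
Truth condition: for no (s,p) with measured(s,p) does mapped(s,p) hold.
Restrictor pairs — does the scope hold? (S2,P3):fails  (S3,P2):fails  (S3,P7):fails  (S5,P3):fails  (S6,P2):fails  (S6,P6):fails  (S6,P7):fails
Scope holds for no restrictor pair, so the sentence is true.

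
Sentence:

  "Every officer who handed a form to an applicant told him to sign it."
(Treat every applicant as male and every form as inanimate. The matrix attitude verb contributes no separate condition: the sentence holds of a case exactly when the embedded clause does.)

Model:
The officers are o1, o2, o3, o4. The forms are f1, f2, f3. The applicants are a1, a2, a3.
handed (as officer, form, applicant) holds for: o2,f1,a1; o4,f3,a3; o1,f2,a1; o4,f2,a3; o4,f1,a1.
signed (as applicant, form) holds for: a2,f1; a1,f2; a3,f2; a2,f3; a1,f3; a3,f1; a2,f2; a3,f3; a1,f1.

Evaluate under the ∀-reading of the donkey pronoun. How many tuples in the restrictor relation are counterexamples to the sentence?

0

"him" takes "an applicant" as antecedent and "it" takes "a form"; both are donkey pronouns co-varying with the restrictor.
Strong reading: for every (o,f,a) with handed(o,f,a), signed(a,f).
Restrictor triples: (o1,f2,a1)→signed(a1,f2) ✓  (o2,f1,a1)→signed(a1,f1) ✓  (o4,f1,a1)→signed(a1,f1) ✓  (o4,f2,a3)→signed(a3,f2) ✓  (o4,f3,a3)→signed(a3,f3) ✓
Counterexamples (restrictor triples failing the scope): 0.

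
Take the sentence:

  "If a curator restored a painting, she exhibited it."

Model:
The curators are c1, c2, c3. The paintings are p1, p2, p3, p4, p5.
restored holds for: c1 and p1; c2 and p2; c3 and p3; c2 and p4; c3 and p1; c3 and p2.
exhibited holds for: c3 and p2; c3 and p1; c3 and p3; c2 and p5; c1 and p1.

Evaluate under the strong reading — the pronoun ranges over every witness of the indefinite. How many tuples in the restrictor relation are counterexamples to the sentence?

2

"it" takes "a painting" as antecedent — a donkey pronoun bound across the clause boundary.
Strong reading: for every (c,p) with restored(c,p), exhibited(c,p).
Restrictor pairs: (c1,p1) ✓  (c2,p2) ✗  (c2,p4) ✗  (c3,p1) ✓  (c3,p2) ✓  (c3,p3) ✓
Counterexamples (restrictor pairs failing the scope): 2.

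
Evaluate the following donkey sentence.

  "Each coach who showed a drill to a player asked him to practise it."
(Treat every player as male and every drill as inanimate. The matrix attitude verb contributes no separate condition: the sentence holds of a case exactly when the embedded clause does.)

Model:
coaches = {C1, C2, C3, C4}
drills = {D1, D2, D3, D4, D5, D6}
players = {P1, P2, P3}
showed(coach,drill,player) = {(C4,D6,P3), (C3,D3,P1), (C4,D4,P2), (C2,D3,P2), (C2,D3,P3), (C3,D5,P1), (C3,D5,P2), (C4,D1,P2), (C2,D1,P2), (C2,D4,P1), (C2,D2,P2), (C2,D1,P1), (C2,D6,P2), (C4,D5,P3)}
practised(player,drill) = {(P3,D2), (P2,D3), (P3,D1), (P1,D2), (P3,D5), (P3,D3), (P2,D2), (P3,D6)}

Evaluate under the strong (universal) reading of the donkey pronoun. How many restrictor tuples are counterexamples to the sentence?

"him" takes "a player" as antecedent and "it" takes "a drill"; both are donkey pronouns co-varying with the restrictor.
Strong reading: for every (c,d,p) with showed(c,d,p), practised(p,d).
Restrictor triples: (C2,D1,P1)→practised(P1,D1) ✗  (C2,D1,P2)→practised(P2,D1) ✗  (C2,D2,P2)→practised(P2,D2) ✓  (C2,D3,P2)→practised(P2,D3) ✓  (C2,D3,P3)→practised(P3,D3) ✓  (C2,D4,P1)→practised(P1,D4) ✗  (C2,D6,P2)→practised(P2,D6) ✗  (C3,D3,P1)→practised(P1,D3) ✗  (C3,D5,P1)→practised(P1,D5) ✗  (C3,D5,P2)→practised(P2,D5) ✗  (C4,D1,P2)→practised(P2,D1) ✗  (C4,D4,P2)→practised(P2,D4) ✗  (C4,D5,P3)→practised(P3,D5) ✓  (C4,D6,P3)→practised(P3,D6) ✓
Counterexamples (restrictor triples failing the scope): 9.

9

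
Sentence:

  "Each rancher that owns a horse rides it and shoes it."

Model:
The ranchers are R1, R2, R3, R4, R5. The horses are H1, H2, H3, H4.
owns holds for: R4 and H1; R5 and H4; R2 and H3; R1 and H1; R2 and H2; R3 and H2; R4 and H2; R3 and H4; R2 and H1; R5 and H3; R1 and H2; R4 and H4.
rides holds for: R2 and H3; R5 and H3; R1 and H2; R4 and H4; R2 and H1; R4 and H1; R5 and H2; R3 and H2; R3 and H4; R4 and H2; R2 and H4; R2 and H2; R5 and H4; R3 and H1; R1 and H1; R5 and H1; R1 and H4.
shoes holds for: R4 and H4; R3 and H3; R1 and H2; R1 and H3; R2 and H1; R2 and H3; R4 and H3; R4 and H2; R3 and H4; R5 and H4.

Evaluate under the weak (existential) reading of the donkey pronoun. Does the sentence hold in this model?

"it" takes "a horse" as antecedent — a donkey pronoun bound across the clause boundary.
Weak reading: every rancher r with some owns-horse has at least one owns-horse h such that rides(r,h) ∧ shoes(r,h).
Per rancher: R1:✓  R2:✓  R3:✓  R4:✓  R5:✓
Every rancher in the restrictor has a witness.

True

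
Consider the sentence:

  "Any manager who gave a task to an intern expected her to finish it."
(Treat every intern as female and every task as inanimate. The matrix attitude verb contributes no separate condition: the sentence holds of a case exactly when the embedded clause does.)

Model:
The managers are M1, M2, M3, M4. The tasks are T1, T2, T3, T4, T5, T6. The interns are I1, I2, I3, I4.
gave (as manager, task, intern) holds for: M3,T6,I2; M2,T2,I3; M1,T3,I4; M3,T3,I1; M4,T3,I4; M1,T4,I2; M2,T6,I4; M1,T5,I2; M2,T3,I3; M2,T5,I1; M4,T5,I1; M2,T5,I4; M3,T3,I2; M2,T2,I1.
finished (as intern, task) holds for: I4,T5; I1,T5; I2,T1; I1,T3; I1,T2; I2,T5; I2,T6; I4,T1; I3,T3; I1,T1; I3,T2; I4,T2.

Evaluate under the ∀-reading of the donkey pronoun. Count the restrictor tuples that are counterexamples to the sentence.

"her" takes "an intern" as antecedent and "it" takes "a task"; both are donkey pronouns co-varying with the restrictor.
Strong reading: for every (m,t,i) with gave(m,t,i), finished(i,t).
Restrictor triples: (M1,T3,I4)→finished(I4,T3) ✗  (M1,T4,I2)→finished(I2,T4) ✗  (M1,T5,I2)→finished(I2,T5) ✓  (M2,T2,I1)→finished(I1,T2) ✓  (M2,T2,I3)→finished(I3,T2) ✓  (M2,T3,I3)→finished(I3,T3) ✓  (M2,T5,I1)→finished(I1,T5) ✓  (M2,T5,I4)→finished(I4,T5) ✓  (M2,T6,I4)→finished(I4,T6) ✗  (M3,T3,I1)→finished(I1,T3) ✓  (M3,T3,I2)→finished(I2,T3) ✗  (M3,T6,I2)→finished(I2,T6) ✓  (M4,T3,I4)→finished(I4,T3) ✗  (M4,T5,I1)→finished(I1,T5) ✓
Counterexamples (restrictor triples failing the scope): 5.

5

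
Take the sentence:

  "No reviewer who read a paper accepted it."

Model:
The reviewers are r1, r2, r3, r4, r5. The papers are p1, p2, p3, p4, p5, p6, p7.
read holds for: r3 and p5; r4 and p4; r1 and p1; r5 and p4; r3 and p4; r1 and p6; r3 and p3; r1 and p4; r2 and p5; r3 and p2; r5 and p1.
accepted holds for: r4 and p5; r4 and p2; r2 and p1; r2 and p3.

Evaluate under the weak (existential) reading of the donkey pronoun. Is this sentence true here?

"it" takes "a paper" as antecedent — a donkey pronoun bound across the clause boundary.
Truth condition: for no (r,p) with read(r,p) does accepted(r,p) hold.
Restrictor pairs — does the scope hold? (r1,p1):fails  (r1,p4):fails  (r1,p6):fails  (r2,p5):fails  (r3,p2):fails  (r3,p3):fails  (r3,p4):fails  (r3,p5):fails  (r4,p4):fails  (r5,p1):fails  (r5,p4):fails
Scope holds for no restrictor pair, so the sentence is true.

True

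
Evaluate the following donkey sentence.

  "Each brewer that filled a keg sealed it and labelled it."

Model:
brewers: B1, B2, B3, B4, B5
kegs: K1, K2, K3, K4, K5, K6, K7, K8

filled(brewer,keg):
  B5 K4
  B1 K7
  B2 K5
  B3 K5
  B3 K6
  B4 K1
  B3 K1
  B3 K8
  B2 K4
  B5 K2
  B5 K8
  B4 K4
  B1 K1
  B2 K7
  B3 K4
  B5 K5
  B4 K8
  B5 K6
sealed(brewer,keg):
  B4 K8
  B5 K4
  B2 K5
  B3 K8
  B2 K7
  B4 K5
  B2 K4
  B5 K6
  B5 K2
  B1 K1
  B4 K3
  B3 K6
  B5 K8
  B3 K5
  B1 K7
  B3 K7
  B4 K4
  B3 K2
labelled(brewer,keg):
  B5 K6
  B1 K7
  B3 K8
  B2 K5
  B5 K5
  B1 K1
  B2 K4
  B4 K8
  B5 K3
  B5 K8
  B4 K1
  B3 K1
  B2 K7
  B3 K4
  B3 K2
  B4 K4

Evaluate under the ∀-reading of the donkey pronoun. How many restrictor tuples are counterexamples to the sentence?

8

"it" takes "a keg" as antecedent — a donkey pronoun bound across the clause boundary.
Strong reading: for every (b,k) with filled(b,k), sealed(b,k) ∧ labelled(b,k).
Restrictor pairs: (B1,K1) ✓  (B1,K7) ✓  (B2,K4) ✓  (B2,K5) ✓  (B2,K7) ✓  (B3,K1) ✗  (B3,K4) ✗  (B3,K5) ✗  (B3,K6) ✗  (B3,K8) ✓  (B4,K1) ✗  (B4,K4) ✓  (B4,K8) ✓  (B5,K2) ✗  (B5,K4) ✗  (B5,K5) ✗  (B5,K6) ✓  (B5,K8) ✓
Counterexamples (restrictor pairs failing the scope): 8.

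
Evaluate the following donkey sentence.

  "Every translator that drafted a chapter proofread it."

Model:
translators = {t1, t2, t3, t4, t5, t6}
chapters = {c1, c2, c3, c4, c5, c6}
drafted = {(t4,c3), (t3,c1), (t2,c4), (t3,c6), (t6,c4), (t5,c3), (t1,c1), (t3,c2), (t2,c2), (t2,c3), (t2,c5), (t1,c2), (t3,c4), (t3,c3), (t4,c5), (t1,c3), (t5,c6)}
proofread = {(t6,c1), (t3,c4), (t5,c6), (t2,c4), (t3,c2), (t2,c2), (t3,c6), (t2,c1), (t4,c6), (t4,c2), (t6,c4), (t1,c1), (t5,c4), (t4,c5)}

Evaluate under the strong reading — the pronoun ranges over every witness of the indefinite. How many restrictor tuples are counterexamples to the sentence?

8

"it" takes "a chapter" as antecedent — a donkey pronoun bound across the clause boundary.
Strong reading: for every (t,c) with drafted(t,c), proofread(t,c).
Restrictor pairs: (t1,c1) ✓  (t1,c2) ✗  (t1,c3) ✗  (t2,c2) ✓  (t2,c3) ✗  (t2,c4) ✓  (t2,c5) ✗  (t3,c1) ✗  (t3,c2) ✓  (t3,c3) ✗  (t3,c4) ✓  (t3,c6) ✓  (t4,c3) ✗  (t4,c5) ✓  (t5,c3) ✗  (t5,c6) ✓  (t6,c4) ✓
Counterexamples (restrictor pairs failing the scope): 8.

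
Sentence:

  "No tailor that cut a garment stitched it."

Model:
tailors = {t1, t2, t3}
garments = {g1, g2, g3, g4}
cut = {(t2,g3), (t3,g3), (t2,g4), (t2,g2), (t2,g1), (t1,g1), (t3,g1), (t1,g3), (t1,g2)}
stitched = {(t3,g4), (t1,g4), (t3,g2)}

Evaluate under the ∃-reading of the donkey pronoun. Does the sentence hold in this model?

"it" takes "a garment" as antecedent — a donkey pronoun bound across the clause boundary.
Truth condition: for no (t,g) with cut(t,g) does stitched(t,g) hold.
Restrictor pairs — does the scope hold? (t1,g1):fails  (t1,g2):fails  (t1,g3):fails  (t2,g1):fails  (t2,g2):fails  (t2,g3):fails  (t2,g4):fails  (t3,g1):fails  (t3,g3):fails
Scope holds for no restrictor pair, so the sentence is true.

True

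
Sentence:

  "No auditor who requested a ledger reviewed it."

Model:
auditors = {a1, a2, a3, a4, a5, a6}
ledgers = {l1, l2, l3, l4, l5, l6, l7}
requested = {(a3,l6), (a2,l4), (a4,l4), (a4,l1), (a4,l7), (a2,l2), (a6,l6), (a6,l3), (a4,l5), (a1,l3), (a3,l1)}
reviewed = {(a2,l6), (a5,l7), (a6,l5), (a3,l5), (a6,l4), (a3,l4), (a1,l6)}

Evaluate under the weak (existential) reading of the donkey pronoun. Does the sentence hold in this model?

True

"it" takes "a ledger" as antecedent — a donkey pronoun bound across the clause boundary.
Truth condition: for no (a,l) with requested(a,l) does reviewed(a,l) hold.
Restrictor pairs — does the scope hold? (a1,l3):fails  (a2,l2):fails  (a2,l4):fails  (a3,l1):fails  (a3,l6):fails  (a4,l1):fails  (a4,l4):fails  (a4,l5):fails  (a4,l7):fails  (a6,l3):fails  (a6,l6):fails
Scope holds for no restrictor pair, so the sentence is true.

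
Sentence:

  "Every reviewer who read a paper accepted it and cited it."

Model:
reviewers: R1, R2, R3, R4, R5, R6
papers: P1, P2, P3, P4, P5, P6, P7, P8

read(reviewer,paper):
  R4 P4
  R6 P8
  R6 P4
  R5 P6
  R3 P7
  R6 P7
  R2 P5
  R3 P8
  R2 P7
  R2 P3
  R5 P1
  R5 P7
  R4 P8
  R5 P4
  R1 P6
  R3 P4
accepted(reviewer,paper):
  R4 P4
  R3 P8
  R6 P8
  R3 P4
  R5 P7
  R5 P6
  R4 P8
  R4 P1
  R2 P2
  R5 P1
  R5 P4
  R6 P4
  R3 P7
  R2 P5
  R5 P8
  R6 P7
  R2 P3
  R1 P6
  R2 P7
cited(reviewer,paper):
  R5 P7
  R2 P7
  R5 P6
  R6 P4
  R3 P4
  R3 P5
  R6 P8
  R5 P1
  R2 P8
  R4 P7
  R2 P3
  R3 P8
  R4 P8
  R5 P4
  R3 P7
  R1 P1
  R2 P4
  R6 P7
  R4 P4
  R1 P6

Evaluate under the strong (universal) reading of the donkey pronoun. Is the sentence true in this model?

False

"it" takes "a paper" as antecedent — a donkey pronoun bound across the clause boundary.
Strong reading: for every (r,p) with read(r,p), accepted(r,p) ∧ cited(r,p).
Restrictor pairs: (R1,P6) ✓  (R2,P3) ✓  (R2,P5) ✗  (R2,P7) ✓  (R3,P4) ✓  (R3,P7) ✓  (R3,P8) ✓  (R4,P4) ✓  (R4,P8) ✓  (R5,P1) ✓  (R5,P4) ✓  (R5,P6) ✓  (R5,P7) ✓  (R6,P4) ✓  (R6,P7) ✓  (R6,P8) ✓
Counterexample: (R2,P5) is in read but fails the scope.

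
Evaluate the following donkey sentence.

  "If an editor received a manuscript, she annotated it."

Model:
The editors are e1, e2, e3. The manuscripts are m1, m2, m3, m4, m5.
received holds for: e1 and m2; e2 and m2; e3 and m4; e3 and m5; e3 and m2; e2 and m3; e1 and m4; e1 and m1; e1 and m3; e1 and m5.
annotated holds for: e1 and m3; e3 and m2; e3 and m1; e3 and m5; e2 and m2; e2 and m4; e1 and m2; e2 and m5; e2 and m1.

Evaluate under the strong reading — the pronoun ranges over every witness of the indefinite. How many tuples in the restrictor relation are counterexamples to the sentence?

"it" takes "a manuscript" as antecedent — a donkey pronoun bound across the clause boundary.
Strong reading: for every (e,m) with received(e,m), annotated(e,m).
Restrictor pairs: (e1,m1) ✗  (e1,m2) ✓  (e1,m3) ✓  (e1,m4) ✗  (e1,m5) ✗  (e2,m2) ✓  (e2,m3) ✗  (e3,m2) ✓  (e3,m4) ✗  (e3,m5) ✓
Counterexamples (restrictor pairs failing the scope): 5.

5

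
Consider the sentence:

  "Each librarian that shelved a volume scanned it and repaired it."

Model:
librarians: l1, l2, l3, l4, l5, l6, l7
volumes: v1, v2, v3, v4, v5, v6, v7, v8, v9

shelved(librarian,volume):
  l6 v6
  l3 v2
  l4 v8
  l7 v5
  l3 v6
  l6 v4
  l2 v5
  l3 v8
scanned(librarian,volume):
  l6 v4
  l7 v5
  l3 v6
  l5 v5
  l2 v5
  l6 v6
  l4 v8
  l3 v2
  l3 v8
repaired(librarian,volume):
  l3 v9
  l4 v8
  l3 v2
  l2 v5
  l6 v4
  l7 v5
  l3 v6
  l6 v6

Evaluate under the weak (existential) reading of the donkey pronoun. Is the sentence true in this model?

True

"it" takes "a volume" as antecedent — a donkey pronoun bound across the clause boundary.
Weak reading: every librarian l with some shelved-volume has at least one shelved-volume v such that scanned(l,v) ∧ repaired(l,v).
Per librarian: l2:✓  l3:✓  l4:✓  l6:✓  l7:✓
Every librarian in the restrictor has a witness.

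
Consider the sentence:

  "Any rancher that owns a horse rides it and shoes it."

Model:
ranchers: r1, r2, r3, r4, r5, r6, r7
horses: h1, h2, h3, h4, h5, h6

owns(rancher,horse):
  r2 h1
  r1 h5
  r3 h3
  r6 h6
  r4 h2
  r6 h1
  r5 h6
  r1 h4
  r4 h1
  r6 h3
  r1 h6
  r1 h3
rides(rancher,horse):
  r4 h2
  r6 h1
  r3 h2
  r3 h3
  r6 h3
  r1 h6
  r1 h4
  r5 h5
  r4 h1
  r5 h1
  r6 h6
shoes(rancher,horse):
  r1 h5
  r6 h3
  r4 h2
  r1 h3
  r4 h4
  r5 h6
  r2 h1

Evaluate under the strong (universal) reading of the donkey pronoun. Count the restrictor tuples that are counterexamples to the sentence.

"it" takes "a horse" as antecedent — a donkey pronoun bound across the clause boundary.
Strong reading: for every (r,h) with owns(r,h), rides(r,h) ∧ shoes(r,h).
Restrictor pairs: (r1,h3) ✗  (r1,h4) ✗  (r1,h5) ✗  (r1,h6) ✗  (r2,h1) ✗  (r3,h3) ✗  (r4,h1) ✗  (r4,h2) ✓  (r5,h6) ✗  (r6,h1) ✗  (r6,h3) ✓  (r6,h6) ✗
Counterexamples (restrictor pairs failing the scope): 10.

10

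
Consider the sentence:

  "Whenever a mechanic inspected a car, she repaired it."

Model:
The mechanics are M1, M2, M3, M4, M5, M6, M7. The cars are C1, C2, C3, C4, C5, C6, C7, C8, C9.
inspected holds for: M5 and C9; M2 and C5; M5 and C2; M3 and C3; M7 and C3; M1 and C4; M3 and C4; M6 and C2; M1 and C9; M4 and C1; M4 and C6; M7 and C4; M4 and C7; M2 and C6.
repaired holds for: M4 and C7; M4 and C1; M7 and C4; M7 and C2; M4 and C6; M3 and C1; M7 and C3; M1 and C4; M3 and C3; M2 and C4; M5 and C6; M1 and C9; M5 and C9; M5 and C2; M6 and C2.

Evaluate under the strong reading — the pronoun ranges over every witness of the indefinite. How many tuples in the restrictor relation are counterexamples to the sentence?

3

"it" takes "a car" as antecedent — a donkey pronoun bound across the clause boundary.
Strong reading: for every (m,c) with inspected(m,c), repaired(m,c).
Restrictor pairs: (M1,C4) ✓  (M1,C9) ✓  (M2,C5) ✗  (M2,C6) ✗  (M3,C3) ✓  (M3,C4) ✗  (M4,C1) ✓  (M4,C6) ✓  (M4,C7) ✓  (M5,C2) ✓  (M5,C9) ✓  (M6,C2) ✓  (M7,C3) ✓  (M7,C4) ✓
Counterexamples (restrictor pairs failing the scope): 3.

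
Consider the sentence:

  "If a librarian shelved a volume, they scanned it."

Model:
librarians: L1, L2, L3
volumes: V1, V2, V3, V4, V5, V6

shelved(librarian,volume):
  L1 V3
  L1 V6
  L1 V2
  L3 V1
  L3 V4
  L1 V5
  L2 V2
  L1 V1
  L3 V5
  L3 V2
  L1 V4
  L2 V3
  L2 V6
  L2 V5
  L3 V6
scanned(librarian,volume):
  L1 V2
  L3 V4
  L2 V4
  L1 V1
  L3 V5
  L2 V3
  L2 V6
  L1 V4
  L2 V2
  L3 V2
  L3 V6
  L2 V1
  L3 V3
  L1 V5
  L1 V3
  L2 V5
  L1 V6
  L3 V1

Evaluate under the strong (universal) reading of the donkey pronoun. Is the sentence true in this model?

"it" takes "a volume" as antecedent — a donkey pronoun bound across the clause boundary.
Strong reading: for every (l,v) with shelved(l,v), scanned(l,v).
Restrictor pairs: (L1,V1) ✓  (L1,V2) ✓  (L1,V3) ✓  (L1,V4) ✓  (L1,V5) ✓  (L1,V6) ✓  (L2,V2) ✓  (L2,V3) ✓  (L2,V5) ✓  (L2,V6) ✓  (L3,V1) ✓  (L3,V2) ✓  (L3,V4) ✓  (L3,V5) ✓  (L3,V6) ✓
Every restrictor pair satisfies the scope.

True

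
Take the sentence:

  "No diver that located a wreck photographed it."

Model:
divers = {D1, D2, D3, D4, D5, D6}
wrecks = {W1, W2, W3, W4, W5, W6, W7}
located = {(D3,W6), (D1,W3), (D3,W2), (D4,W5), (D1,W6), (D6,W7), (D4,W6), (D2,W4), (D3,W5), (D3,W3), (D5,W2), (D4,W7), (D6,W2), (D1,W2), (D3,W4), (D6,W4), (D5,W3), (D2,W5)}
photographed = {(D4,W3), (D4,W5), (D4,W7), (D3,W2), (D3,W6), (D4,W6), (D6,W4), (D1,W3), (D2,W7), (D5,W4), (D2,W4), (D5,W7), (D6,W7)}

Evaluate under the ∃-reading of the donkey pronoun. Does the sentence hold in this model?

False

"it" takes "a wreck" as antecedent — a donkey pronoun bound across the clause boundary.
Truth condition: for no (d,w) with located(d,w) does photographed(d,w) hold.
Restrictor pairs — does the scope hold? (D1,W2):fails  (D1,W3):holds  (D1,W6):fails  (D2,W4):holds  (D2,W5):fails  (D3,W2):holds  (D3,W3):fails  (D3,W4):fails  (D3,W5):fails  (D3,W6):holds  (D4,W5):holds  (D4,W6):holds  (D4,W7):holds  (D5,W2):fails  (D5,W3):fails  (D6,W2):fails  (D6,W4):holds  (D6,W7):holds
Scope holds for 9 pair(s), so the sentence is false.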